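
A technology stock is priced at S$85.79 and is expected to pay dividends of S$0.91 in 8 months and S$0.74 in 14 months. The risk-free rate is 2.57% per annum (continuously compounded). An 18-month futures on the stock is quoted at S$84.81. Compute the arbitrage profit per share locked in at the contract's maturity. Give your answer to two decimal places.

S$2.68 per share

PV(dividends) I = 0.91·e^(−0.0257·8/12) + 0.74·e^(−0.0257·14/12) = 1.6127
Fair futures F* = (S − I)·e^(rT) = (85.79 − 1.6127)·e^0.038550 = 84.1773 × 1.039303 = 87.4857
Market S$84.81 < fair 87.4857: forward underpriced → reverse cash-and-carry (short the stock, invest proceeds at r, pay the dividends, go long the forward).
Profit at T = |F_mkt − F*| = |84.81 − 87.4857| = S$2.68 per share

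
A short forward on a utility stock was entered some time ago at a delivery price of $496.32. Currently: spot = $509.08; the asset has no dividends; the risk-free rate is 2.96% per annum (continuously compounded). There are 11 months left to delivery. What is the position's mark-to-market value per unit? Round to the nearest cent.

-$26.05

Current fair forward for the remaining 11 months: F = S·e^(r·T), r = 0.0296
F = 509.08 · e^(0.0296 × 11/12) = 509.08 × 1.027505 = 523.0822
Value of long forward = (F − K)·e^(−rT) = (523.0822 − 496.32) · e^(−0.0296·11/12)
= 26.7622 × 0.973231 = 26.05
Short position value = −(long value) = -$26.05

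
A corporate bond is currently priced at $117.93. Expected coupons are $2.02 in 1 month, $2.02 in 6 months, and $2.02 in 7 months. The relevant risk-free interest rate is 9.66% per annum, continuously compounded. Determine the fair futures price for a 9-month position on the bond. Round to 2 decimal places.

PV(coupons) I = 2.02·e^(−0.0966·1/12) + 2.02·e^(−0.0966·6/12) + 2.02·e^(−0.0966·7/12)
I = 2.0038 + 1.9248 + 1.9093 = 5.8379
F = (S − I)·e^(rT) = (117.93 − 5.8379) · e^(0.0966·9/12)
= 112.0921 · e^0.072450 = 112.0921 × 1.075139 = $120.51

$120.51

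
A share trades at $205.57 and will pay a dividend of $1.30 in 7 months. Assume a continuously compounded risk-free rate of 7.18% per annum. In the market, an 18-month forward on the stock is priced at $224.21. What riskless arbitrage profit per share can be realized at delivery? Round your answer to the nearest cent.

$3.35 per share

PV(dividends) I = 1.30·e^(−0.0718·7/12) = 1.2467
Fair forward F* = (S − I)·e^(rT) = (205.57 − 1.2467)·e^0.107700 = 204.3233 × 1.113714 = 227.5577
Market $224.21 < fair 227.5577: forward underpriced → reverse cash-and-carry (short the stock, invest proceeds at r, pay the dividends, go long the forward).
Profit at T = |F_mkt − F*| = |224.21 − 227.5577| = $3.35 per share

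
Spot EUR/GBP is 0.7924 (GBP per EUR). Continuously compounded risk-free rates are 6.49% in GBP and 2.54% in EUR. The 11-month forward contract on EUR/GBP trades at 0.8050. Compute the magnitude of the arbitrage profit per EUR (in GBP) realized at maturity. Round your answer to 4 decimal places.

Fair forward: F* = S·e^(carry·T), with carry = (r_GBP − r_EUR) = 0.0649 − 0.0254 = 0.0395
F* = 0.7924 · e^(0.0395 × 11/12) = 0.7924 · e^0.036208 = 0.7924 × 1.036871 = 0.8216
Market 0.8050 < fair 0.8216: forward underpriced → reverse cash-and-carry (short spot, go long the forward).
At maturity, profit = |F_mkt − F*| = |0.8050 − 0.8216| = 0.0166 per EUR (in GBP)

0.0166 per EUR (in GBP)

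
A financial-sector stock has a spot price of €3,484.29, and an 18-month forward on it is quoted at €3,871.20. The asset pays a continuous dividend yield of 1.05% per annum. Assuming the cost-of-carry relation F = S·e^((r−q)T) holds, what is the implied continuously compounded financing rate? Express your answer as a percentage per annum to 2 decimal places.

8.07%

From F = S·e^((r−q)T): (r − q) = ln(F/S)/T
ln(3871.20/3484.29) = ln(1.111044) = 0.105300
(r − q) = 0.105300 / (18/12) = 0.070200
r = ln(F/S)/T + q = 0.070200 + 0.0105 = 0.080700
r = 8.07%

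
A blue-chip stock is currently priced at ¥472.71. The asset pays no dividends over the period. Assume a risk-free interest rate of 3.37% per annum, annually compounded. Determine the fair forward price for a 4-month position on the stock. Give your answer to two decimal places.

¥477.96

F = S · (1+r)^T
= 472.71 × 1.011109
F = ¥477.96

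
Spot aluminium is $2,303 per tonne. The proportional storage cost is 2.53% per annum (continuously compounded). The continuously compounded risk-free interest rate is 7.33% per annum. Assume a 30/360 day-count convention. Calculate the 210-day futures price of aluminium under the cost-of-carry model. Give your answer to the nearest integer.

$2,439 per tonne

Net carry = r + u − y = 0.0733 + 0.0253 − 0.0000 = 0.0986
F = S·e^((r+u−y)T) = 2303 · e^(0.0986 × 210/360) = 2303 · e^0.057517
= 2303 × 1.059203 = $2,439 per tonne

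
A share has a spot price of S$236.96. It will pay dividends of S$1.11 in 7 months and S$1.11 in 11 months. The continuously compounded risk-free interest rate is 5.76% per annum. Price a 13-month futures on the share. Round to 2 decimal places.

S$249.95

PV(dividends) I = 1.11·e^(−0.0576·7/12) + 1.11·e^(−0.0576·11/12)
I = 1.0733 + 1.0529 = 2.1262
F = (S − I)·e^(rT) = (236.96 − 2.1262) · e^(0.0576·13/12)
= 234.8338 · e^0.062400 = 234.8338 × 1.064388 = S$249.95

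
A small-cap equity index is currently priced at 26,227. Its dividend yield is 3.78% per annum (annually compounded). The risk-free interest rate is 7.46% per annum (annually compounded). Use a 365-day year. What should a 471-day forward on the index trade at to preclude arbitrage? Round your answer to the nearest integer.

27,433

F = S · (1+r)^T / (1+q)^T
= 26227 × 1.097290 / 1.049043 = 26227 × 1.045991
F = 27,433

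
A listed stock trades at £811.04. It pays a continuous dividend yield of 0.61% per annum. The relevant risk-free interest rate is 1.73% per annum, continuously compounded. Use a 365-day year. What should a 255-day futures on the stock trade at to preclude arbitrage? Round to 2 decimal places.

£817.41

F = S·e^((r − q)T) = 811.04 · e^((0.0173 − 0.0061) × 255/365)
= 811.04 · e^0.007825 = 811.04 × 1.007856
F = £817.41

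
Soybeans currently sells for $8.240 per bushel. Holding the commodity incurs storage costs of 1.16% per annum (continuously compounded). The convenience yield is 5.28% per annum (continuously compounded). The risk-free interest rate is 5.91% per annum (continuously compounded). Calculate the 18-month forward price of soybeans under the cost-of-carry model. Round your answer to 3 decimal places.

Net carry = r + u − y = 0.0591 + 0.0116 − 0.0528 = 0.0179
F = S·e^((r+u−y)T) = 8.240 · e^(0.0179 × 18/12) = 8.240 · e^0.026850
= 8.240 × 1.027214 = $8.464 per bushel

$8.464 per bushel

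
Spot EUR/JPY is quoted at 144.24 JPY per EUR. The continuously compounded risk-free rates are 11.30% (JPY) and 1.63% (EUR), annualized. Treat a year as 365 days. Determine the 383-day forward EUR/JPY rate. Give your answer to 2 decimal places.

F = S·e^((r_JPY − r_EUR)T) = 144.24 · e^((0.1130 − 0.0163) × 383/365)
= 144.24 · e^0.101469 = 144.24 × 1.106796
F = 159.64 JPY per EUR

159.64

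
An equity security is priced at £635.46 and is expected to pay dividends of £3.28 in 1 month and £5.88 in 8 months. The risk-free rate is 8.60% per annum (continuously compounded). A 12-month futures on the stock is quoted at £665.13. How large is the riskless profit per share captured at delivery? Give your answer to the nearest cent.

£17.80 per share

PV(dividends) I = 3.28·e^(−0.0860·1/12) + 5.88·e^(−0.0860·8/12) = 8.8089
Fair futures F* = (S − I)·e^(rT) = (635.46 − 8.8089)·e^0.086000 = 626.6511 × 1.089806 = 682.9281
Market £665.13 < fair 682.9281: forward underpriced → reverse cash-and-carry (short the stock, invest proceeds at r, pay the dividends, go long the forward).
Profit at T = |F_mkt − F*| = |665.13 − 682.9281| = £17.80 per share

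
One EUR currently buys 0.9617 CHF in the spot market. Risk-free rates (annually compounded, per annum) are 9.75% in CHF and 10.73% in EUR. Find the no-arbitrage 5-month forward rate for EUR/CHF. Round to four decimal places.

By covered interest parity, F = S · (1+r_CHF)^T / (1+r_EUR)^T
= 0.9617 × 1.039526 / 1.043383 = 0.9617 × 0.996303
F = 0.9581 CHF per EUR

0.9581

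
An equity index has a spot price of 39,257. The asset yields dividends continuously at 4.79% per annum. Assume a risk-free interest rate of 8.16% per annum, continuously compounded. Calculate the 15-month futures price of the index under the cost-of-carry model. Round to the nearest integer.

40,946

F = S·e^((r − q)T) = 39257 · e^((0.0816 − 0.0479) × 15/12)
= 39257 · e^0.042125 = 39257 × 1.043025
F = 40,946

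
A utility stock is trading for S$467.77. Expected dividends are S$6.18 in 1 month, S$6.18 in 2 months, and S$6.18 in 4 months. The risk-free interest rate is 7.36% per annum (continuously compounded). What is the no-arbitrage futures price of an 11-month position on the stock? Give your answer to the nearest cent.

PV(dividends) I = 6.18·e^(−0.0736·1/12) + 6.18·e^(−0.0736·2/12) + 6.18·e^(−0.0736·4/12)
I = 6.1422 + 6.1047 + 6.0302 = 18.2771
F = (S − I)·e^(rT) = (467.77 − 18.2771) · e^(0.0736·11/12)
= 449.4929 · e^0.067467 = 449.4929 × 1.069795 = S$480.87

S$480.87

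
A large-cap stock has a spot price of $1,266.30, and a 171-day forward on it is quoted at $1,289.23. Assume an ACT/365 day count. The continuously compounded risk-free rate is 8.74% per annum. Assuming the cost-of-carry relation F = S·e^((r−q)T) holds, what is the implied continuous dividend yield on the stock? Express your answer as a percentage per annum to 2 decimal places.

4.91%

From F = S·e^((r−q)T): (r − q) = ln(F/S)/T
ln(1289.23/1266.30) = ln(1.018108) = 0.017946
(r − q) = 0.017946 / (171/365) = 0.038306
q = r − ln(F/S)/T = 0.0874 − 0.038306 = 0.049094
q = 4.91%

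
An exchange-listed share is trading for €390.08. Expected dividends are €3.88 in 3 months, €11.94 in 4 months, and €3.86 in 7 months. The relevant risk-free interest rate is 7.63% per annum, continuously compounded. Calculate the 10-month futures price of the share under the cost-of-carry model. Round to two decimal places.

PV(dividends) I = 3.88·e^(−0.0763·3/12) + 11.94·e^(−0.0763·4/12) + 3.86·e^(−0.0763·7/12)
I = 3.8067 + 11.6402 + 3.6920 = 19.1389
F = (S − I)·e^(rT) = (390.08 − 19.1389) · e^(0.0763·10/12)
= 370.9411 · e^0.063583 = 370.9411 × 1.065648 = €395.29

€395.29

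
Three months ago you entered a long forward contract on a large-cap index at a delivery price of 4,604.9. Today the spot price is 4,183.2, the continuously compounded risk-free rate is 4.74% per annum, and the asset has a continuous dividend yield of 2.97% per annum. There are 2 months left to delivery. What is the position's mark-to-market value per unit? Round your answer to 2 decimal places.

Current fair forward for the remaining 2 months: F = S·e^((r − q)·T), (r − q) = 0.0474 − 0.0297 = 0.0177
F = 4183.2 · e^(0.0177 × 2/12) = 4183.2 × 1.00295436 = 4195.5587
Value of long forward = (F − K)·e^(−rT) = (4195.5587 − 4604.9) · e^(−0.0474·2/12)
= -409.3413 × 0.99213112 = -406.12

-406.12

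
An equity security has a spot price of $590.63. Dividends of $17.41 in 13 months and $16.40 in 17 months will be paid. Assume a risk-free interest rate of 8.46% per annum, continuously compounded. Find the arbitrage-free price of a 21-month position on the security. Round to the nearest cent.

$649.59

PV(dividends) I = 17.41·e^(−0.0846·13/12) + 16.40·e^(−0.0846·17/12)
I = 15.8853 + 14.5477 = 30.4330
F = (S − I)·e^(rT) = (590.63 − 30.4330) · e^(0.0846·21/12)
= 560.1970 · e^0.148050 = 560.1970 × 1.159571 = $649.59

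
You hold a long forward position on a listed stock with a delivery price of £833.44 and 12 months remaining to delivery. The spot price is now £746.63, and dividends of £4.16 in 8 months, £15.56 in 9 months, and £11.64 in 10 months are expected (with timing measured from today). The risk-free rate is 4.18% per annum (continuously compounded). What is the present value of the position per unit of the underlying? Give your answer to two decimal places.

PV(remaining dividends) I = 4.16·e^(−0.0418·8/12) + 15.56·e^(−0.0418·9/12) + 11.64·e^(−0.0418·10/12) = 30.3670
Current forward F = (S − I)·e^(rT) = (746.63 − 30.3670)·e^(0.0418·12/12) = 716.2630 × 1.042686 = 746.8374
Value (long) = (F − K)·e^(−rT) = (746.8374 − 833.44) × 0.959062 = -83.0573
Value = -£83.06

-£83.06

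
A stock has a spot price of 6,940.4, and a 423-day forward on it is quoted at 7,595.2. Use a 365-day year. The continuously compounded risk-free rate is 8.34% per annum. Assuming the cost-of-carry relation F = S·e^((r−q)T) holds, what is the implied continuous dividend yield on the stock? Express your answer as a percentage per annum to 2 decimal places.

0.56%

From F = S·e^((r−q)T): (r − q) = ln(F/S)/T
ln(7595.2/6940.4) = ln(1.094346) = 0.090157
(r − q) = 0.090157 / (423/365) = 0.077795
q = r − ln(F/S)/T = 0.0834 − 0.077795 = 0.005605
q = 0.56%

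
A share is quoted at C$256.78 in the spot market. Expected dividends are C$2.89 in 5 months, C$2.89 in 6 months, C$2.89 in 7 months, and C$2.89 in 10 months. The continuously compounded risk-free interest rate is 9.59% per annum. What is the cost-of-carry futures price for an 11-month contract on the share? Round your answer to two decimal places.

C$268.44

PV(dividends) I = 2.89·e^(−0.0959·5/12) + 2.89·e^(−0.0959·6/12) + 2.89·e^(−0.0959·7/12) + 2.89·e^(−0.0959·10/12)
I = 2.7768 + 2.7547 + 2.7328 + 2.6680 = 10.9323
F = (S − I)·e^(rT) = (256.78 − 10.9323) · e^(0.0959·11/12)
= 245.8477 · e^0.087908 = 245.8477 × 1.091888 = C$268.44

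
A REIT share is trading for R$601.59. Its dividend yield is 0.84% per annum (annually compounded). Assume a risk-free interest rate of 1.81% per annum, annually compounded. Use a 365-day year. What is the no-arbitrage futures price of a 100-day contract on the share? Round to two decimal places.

R$603.17

F = S · (1+r)^T / (1+q)^T
= 601.59 × 1.004927 / 1.002294 = 601.59 × 1.002627
F = R$603.17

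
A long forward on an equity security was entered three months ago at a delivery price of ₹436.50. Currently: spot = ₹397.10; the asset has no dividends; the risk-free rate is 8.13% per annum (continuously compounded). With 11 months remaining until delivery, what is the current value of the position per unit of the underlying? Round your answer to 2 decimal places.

Current fair forward for the remaining 11 months: F = S·e^(r·T), r = 0.0813
F = 397.10 · e^(0.0813 × 11/12) = 397.10 × 1.077372 = 427.8244
Value of long forward = (F − K)·e^(−rT) = (427.8244 − 436.50) · e^(−0.0813·11/12)
= -8.6756 × 0.928184 = -8.05

-₹8.05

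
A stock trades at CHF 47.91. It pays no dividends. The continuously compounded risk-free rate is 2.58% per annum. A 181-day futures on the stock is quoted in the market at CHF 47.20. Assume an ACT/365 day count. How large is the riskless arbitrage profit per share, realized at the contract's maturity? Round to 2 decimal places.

Fair futures: F* = S·e^(carry·T), with carry = r = 0.0258
F* = 47.91 · e^(0.0258 × 181/365) = 47.91 · e^0.012794 = 47.91 × 1.012876 = CHF 48.5269
Market CHF 47.20 < fair CHF 48.5269: forward underpriced → reverse cash-and-carry (short spot, go long the forward).
At maturity, profit = |F_mkt − F*| = |47.20 − 48.5269| = CHF 1.33 per share

CHF 1.33 per share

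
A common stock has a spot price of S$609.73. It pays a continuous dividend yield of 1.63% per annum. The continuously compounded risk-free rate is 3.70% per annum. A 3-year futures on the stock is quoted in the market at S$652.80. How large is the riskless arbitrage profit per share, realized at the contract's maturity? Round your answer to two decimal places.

Fair futures: F* = S·e^(carry·T), with carry = (r − q) = 0.0370 − 0.0163 = 0.0207
F* = 609.73 · e^(0.0207 × 3) = 609.73 · e^0.062100 = 609.73 × 1.064069 = S$648.7948
Market S$652.80 > fair S$648.7948: forward overpriced → cash-and-carry (buy spot, short the forward).
At maturity, profit = |F_mkt − F*| = |652.80 − 648.7948| = S$4.01 per share

S$4.01 per share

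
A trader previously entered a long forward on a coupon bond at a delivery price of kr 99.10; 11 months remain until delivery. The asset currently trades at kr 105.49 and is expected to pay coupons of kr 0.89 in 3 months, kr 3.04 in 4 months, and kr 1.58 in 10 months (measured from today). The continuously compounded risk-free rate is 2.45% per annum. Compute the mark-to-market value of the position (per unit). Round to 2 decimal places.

kr 3.14

PV(remaining coupons) I = 0.89·e^(−0.0245·3/12) + 3.04·e^(−0.0245·4/12) + 1.58·e^(−0.0245·10/12) = 5.4479
Current forward F = (S − I)·e^(rT) = (105.49 − 5.4479)·e^(0.0245·11/12) = 100.0421 × 1.022712 = 102.3143
Value (long) = (F − K)·e^(−rT) = (102.3143 − 99.10) × 0.977792 = 3.1429
Value = kr 3.14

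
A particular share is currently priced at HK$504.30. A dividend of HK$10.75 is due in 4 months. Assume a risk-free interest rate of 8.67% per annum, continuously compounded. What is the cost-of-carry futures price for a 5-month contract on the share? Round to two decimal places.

PV(dividends) I = 10.75·e^(−0.0867·4/12)
I = 10.4438
F = (S − I)·e^(rT) = (504.30 − 10.4438) · e^(0.0867·5/12)
= 493.8562 · e^0.036125 = 493.8562 × 1.036785 = HK$512.02

HK$512.02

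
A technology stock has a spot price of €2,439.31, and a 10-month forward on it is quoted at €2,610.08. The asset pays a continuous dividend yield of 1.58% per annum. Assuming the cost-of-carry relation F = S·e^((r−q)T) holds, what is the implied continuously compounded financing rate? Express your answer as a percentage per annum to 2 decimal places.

From F = S·e^((r−q)T): (r − q) = ln(F/S)/T
ln(2610.08/2439.31) = ln(1.070008) = 0.067666
(r − q) = 0.067666 / (10/12) = 0.081199
r = ln(F/S)/T + q = 0.081199 + 0.0158 = 0.096999
r = 9.70%

9.70%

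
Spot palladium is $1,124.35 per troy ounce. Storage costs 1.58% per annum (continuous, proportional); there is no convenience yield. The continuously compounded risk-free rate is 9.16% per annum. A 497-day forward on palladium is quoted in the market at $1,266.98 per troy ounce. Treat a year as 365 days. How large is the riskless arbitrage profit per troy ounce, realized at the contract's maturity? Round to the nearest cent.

Fair forward: F* = S·e^(carry·T), with carry = (r + u) = 0.0916 + 0.0158 = 0.1074
F* = 1124.35 · e^(0.1074 × 497/365) = 1124.35 · e^0.14624055 = 1124.35 × 1.15747459 = $1301.4066
Market $1266.98 < fair $1301.4066: forward underpriced → reverse cash-and-carry (short spot, go long the forward).
At maturity, profit = |F_mkt − F*| = |1266.98 − 1301.4066| = $34.43 per troy ounce

$34.43 per troy ounce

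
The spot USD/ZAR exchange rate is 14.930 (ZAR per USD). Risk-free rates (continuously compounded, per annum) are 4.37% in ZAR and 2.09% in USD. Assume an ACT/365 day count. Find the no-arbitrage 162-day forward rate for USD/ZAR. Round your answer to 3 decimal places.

15.082

F = S·e^((r_ZAR − r_USD)T) = 14.930 · e^((0.0437 − 0.0209) × 162/365)
= 14.930 · e^0.010119 = 14.930 × 1.010170
F = 15.082 ZAR per USD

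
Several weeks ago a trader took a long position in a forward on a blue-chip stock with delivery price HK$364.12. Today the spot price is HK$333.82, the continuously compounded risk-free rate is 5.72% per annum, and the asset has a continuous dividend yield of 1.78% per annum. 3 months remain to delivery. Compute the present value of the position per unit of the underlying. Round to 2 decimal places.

Current fair forward for the remaining 3 months: F = S·e^((r − q)·T), (r − q) = 0.0572 − 0.0178 = 0.0394
F = 333.82 · e^(0.0394 × 3/12) = 333.82 × 1.009899 = 337.1245
Value of long forward = (F − K)·e^(−rT) = (337.1245 − 364.12) · e^(−0.0572·3/12)
= -26.9955 × 0.985802 = -26.61

-HK$26.61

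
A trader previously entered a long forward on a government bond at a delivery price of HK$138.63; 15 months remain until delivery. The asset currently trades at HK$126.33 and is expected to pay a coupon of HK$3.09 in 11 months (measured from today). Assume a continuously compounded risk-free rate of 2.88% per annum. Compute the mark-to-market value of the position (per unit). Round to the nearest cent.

PV(remaining coupons) I = 3.09·e^(−0.0288·11/12) = 3.0095
Current forward F = (S − I)·e^(rT) = (126.33 − 3.0095)·e^(0.0288·15/12) = 123.3205 × 1.036656 = 127.8409
Value (long) = (F − K)·e^(−rT) = (127.8409 − 138.63) × 0.964640 = -10.4076
Value = -HK$10.41

-HK$10.41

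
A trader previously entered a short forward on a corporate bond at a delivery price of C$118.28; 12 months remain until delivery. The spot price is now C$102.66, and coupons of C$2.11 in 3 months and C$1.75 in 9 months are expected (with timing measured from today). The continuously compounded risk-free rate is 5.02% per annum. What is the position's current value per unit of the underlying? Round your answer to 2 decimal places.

C$13.60

PV(remaining coupons) I = 2.11·e^(−0.0502·3/12) + 1.75·e^(−0.0502·9/12) = 3.7690
Current forward F = (S − I)·e^(rT) = (102.66 − 3.7690)·e^(0.0502·12/12) = 98.8910 × 1.051481 = 103.9820
Value (long) = (F − K)·e^(−rT) = (103.9820 − 118.28) × 0.951039 = -13.5980
Short position value = −(long value) = C$13.60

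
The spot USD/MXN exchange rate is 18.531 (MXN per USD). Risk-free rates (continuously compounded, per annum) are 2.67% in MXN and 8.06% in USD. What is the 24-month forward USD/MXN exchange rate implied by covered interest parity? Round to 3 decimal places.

16.637

F = S·e^((r_MXN − r_USD)T) = 18.531 · e^((0.0267 − 0.0806) × 24/12)
= 18.531 · e^-0.107800 = 18.531 × 0.897807
F = 16.637 MXN per USD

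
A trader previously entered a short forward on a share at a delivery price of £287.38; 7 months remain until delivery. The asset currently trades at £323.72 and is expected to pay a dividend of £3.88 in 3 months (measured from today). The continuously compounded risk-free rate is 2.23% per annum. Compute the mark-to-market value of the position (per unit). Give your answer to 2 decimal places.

PV(remaining dividends) I = 3.88·e^(−0.0223·3/12) = 3.8584
Current forward F = (S − I)·e^(rT) = (323.72 − 3.8584)·e^(0.0223·7/12) = 319.8616 × 1.013093 = 324.0495
Value (long) = (F − K)·e^(−rT) = (324.0495 − 287.38) × 0.987076 = 36.1956
Short position value = −(long value) = -£36.20

-£36.20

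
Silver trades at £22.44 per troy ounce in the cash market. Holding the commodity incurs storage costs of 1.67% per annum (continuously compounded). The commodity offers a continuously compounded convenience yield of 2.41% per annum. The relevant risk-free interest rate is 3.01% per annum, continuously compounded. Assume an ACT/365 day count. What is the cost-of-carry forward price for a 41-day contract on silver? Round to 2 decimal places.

Net carry = r + u − y = 0.0301 + 0.0167 − 0.0241 = 0.0227
F = S·e^((r+u−y)T) = 22.44 · e^(0.0227 × 41/365) = 22.44 · e^0.002550
= 22.44 × 1.002553 = £22.50 per troy ounce

£22.50 per troy ounce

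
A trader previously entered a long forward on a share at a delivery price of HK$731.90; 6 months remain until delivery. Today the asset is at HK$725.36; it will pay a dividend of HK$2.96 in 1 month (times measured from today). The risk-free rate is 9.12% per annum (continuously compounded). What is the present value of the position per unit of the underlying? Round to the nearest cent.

HK$23.15

PV(remaining dividends) I = 2.96·e^(−0.0912·1/12) = 2.9376
Current forward F = (S − I)·e^(rT) = (725.36 − 2.9376)·e^(0.0912·6/12) = 722.4224 × 1.046656 = 756.1277
Value (long) = (F − K)·e^(−rT) = (756.1277 − 731.90) × 0.955424 = 23.1477
Value = HK$23.15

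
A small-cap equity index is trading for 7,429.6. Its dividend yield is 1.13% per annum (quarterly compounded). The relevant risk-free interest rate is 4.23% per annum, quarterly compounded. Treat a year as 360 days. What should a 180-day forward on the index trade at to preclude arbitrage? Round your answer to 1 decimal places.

F = S · (1+r/4)^(4T) / (1+q/4)^(4T)
= 7429.6 × 1.021262 / 1.005658 = 7429.6 × 1.015516
F = 7,544.9

7,544.9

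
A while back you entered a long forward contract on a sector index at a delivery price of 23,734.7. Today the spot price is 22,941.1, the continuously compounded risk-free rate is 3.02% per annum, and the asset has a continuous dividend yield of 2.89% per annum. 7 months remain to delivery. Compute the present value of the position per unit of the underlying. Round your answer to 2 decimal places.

-762.64

Current fair forward for the remaining 7 months: F = S·e^((r − q)·T), (r − q) = 0.0302 − 0.0289 = 0.0013
F = 22941.1 · e^(0.0013 × 7/12) = 22941.1 × 1.00075862 = 22958.5036
Value of long forward = (F − K)·e^(−rT) = (22958.5036 − 23734.7) · e^(−0.0302·7/12)
= -776.1964 × 0.98253760 = -762.64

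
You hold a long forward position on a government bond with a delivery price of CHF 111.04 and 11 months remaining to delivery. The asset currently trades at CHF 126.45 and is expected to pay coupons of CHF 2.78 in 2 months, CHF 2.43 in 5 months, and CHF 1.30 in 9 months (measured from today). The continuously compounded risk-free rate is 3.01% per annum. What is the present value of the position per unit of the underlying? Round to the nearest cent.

CHF 12.00

PV(remaining coupons) I = 2.78·e^(−0.0301·2/12) + 2.43·e^(−0.0301·5/12) + 1.30·e^(−0.0301·9/12) = 6.4368
Current forward F = (S − I)·e^(rT) = (126.45 − 6.4368)·e^(0.0301·11/12) = 120.0132 × 1.027976 = 123.3707
Value (long) = (F − K)·e^(−rT) = (123.3707 − 111.04) × 0.972786 = 11.9951
Value = CHF 12.00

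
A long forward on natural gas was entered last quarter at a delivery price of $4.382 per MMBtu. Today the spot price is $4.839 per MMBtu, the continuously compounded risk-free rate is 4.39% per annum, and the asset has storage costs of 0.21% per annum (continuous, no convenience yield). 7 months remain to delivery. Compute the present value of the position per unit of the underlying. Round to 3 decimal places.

Current fair forward for the remaining 7 months: F = S·e^((r + u)·T), (r + u) = 0.0439 + 0.0021 = 0.0460
F = 4.839 · e^(0.0460 × 7/12) = 4.839 × 1.027197 = 4.9706
Value of long forward = (F − K)·e^(−rT) = (4.9706 − 4.382) · e^(−0.0439·7/12)
= 0.5886 × 0.974717 = 0.574

$0.574 per MMBtu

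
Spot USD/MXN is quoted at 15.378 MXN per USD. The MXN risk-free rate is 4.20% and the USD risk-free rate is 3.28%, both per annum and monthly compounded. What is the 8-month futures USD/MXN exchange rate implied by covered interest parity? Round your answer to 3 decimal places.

15.472

By covered interest parity, F = S · (1+r_MXN/12)^(12T) / (1+r_USD/12)^(12T)
= 15.378 × 1.028345 / 1.022077 = 15.378 × 1.006133
F = 15.472 MXN per USD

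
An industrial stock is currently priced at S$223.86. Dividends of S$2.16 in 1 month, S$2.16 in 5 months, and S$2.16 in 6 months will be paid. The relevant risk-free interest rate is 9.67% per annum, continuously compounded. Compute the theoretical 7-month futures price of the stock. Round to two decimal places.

PV(dividends) I = 2.16·e^(−0.0967·1/12) + 2.16·e^(−0.0967·5/12) + 2.16·e^(−0.0967·6/12)
I = 2.1427 + 2.0747 + 2.0580 = 6.2754
F = (S − I)·e^(rT) = (223.86 − 6.2754) · e^(0.0967·7/12)
= 217.5846 · e^0.056408 = 217.5846 × 1.058029 = S$230.21

S$230.21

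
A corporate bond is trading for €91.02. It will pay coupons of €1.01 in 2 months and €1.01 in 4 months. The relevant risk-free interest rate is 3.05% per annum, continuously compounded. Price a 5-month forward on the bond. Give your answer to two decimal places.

PV(coupons) I = 1.01·e^(−0.0305·2/12) + 1.01·e^(−0.0305·4/12)
I = 1.0049 + 0.9998 = 2.0047
F = (S − I)·e^(rT) = (91.02 − 2.0047) · e^(0.0305·5/12)
= 89.0153 · e^0.012708 = 89.0153 × 1.012789 = €90.15

€90.15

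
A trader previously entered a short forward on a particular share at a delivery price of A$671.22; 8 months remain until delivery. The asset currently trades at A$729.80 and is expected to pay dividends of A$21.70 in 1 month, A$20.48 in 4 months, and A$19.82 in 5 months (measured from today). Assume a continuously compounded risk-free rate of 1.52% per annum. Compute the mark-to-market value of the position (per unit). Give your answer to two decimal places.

-A$3.60

PV(remaining dividends) I = 21.70·e^(−0.0152·1/12) + 20.48·e^(−0.0152·4/12) + 19.82·e^(−0.0152·5/12) = 61.7439
Current forward F = (S − I)·e^(rT) = (729.80 − 61.7439)·e^(0.0152·8/12) = 668.0561 × 1.010185 = 674.8603
Value (long) = (F − K)·e^(−rT) = (674.8603 − 671.22) × 0.989918 = 3.6036
Short position value = −(long value) = -A$3.60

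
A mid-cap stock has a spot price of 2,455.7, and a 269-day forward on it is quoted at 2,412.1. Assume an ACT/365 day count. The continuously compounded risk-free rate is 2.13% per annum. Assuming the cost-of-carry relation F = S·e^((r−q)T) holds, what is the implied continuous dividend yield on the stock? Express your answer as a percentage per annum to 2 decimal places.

4.56%

From F = S·e^((r−q)T): (r − q) = ln(F/S)/T
ln(2412.1/2455.7) = ln(0.982245) = -0.017915
(r − q) = -0.017915 / (269/365) = -0.024308
q = r − ln(F/S)/T = 0.0213 + 0.024308 = 0.045608
q = 4.56%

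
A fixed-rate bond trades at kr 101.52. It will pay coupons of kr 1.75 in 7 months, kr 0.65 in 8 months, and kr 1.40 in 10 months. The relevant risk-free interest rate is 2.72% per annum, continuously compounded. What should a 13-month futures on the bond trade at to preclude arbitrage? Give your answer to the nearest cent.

kr 100.72

PV(coupons) I = 1.75·e^(−0.0272·7/12) + 0.65·e^(−0.0272·8/12) + 1.40·e^(−0.0272·10/12)
I = 1.7225 + 0.6383 + 1.3686 = 3.7294
F = (S − I)·e^(rT) = (101.52 − 3.7294) · e^(0.0272·13/12)
= 97.7906 · e^0.029467 = 97.7906 × 1.029905 = kr 100.72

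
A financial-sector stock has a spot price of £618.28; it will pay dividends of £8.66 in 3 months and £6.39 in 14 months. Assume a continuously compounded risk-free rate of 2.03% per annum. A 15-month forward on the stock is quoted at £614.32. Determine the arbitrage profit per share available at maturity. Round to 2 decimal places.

PV(dividends) I = 8.66·e^(−0.0203·3/12) + 6.39·e^(−0.0203·14/12) = 14.8566
Fair forward F* = (S − I)·e^(rT) = (618.28 − 14.8566)·e^0.025375 = 603.4234 × 1.025700 = 618.9314
Market £614.32 < fair 618.9314: forward underpriced → reverse cash-and-carry (short the stock, invest proceeds at r, pay the dividends, go long the forward).
Profit at T = |F_mkt − F*| = |614.32 − 618.9314| = £4.61 per share

£4.61 per share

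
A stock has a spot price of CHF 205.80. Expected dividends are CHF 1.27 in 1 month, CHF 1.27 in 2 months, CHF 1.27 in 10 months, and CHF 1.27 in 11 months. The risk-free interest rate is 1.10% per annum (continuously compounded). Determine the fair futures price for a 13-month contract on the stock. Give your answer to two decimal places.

PV(dividends) I = 1.27·e^(−0.0110·1/12) + 1.27·e^(−0.0110·2/12) + 1.27·e^(−0.0110·10/12) + 1.27·e^(−0.0110·11/12)
I = 1.2688 + 1.2677 + 1.2584 + 1.2573 = 5.0522
F = (S − I)·e^(rT) = (205.80 − 5.0522) · e^(0.0110·13/12)
= 200.7478 · e^0.011917 = 200.7478 × 1.011988 = CHF 203.15

CHF 203.15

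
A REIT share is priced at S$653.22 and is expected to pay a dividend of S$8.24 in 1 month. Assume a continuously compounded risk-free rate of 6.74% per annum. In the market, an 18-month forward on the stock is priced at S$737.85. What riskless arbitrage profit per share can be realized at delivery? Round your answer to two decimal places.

S$24.20 per share

PV(dividends) I = 8.24·e^(−0.0674·1/12) = 8.1938
Fair forward F* = (S − I)·e^(rT) = (653.22 − 8.1938)·e^0.101100 = 645.0262 × 1.106387 = 713.6486
Market S$737.85 > fair 713.6486: forward overpriced → cash-and-carry (borrow at r, buy the stock and collect the dividends, short the forward).
Profit at T = |F_mkt − F*| = |737.85 − 713.6486| = S$24.20 per share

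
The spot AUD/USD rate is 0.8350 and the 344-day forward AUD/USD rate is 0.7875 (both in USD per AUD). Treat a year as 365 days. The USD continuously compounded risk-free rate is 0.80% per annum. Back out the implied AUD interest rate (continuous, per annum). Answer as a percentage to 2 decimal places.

7.01%

F = S·e^((r_USD − r_AUD)T) ⇒ r_AUD = r_USD − ln(F/S)/T
ln(0.7875/0.8350) = -0.058568; /(344/365) = -0.062143
r_AUD = 0.0080 + 0.062143 = 0.070143
r_AUD = 7.01%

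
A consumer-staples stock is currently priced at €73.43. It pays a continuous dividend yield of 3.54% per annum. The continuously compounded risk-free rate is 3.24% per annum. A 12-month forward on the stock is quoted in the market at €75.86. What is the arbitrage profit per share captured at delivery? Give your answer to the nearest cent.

€2.65 per share

Fair forward: F* = S·e^(carry·T), with carry = (r − q) = 0.0324 − 0.0354 = -0.0030
F* = 73.43 · e^(-0.0030 × 12/12) = 73.43 · e^-0.003000 = 73.43 × 0.997004 = €73.2100
Market €75.86 > fair €73.2100: forward overpriced → cash-and-carry (buy spot, short the forward).
At maturity, profit = |F_mkt − F*| = |75.86 − 73.2100| = €2.65 per share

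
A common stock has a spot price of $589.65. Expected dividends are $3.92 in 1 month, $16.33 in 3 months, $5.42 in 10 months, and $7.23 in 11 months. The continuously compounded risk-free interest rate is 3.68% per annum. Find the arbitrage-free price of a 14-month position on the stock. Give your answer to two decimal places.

$581.76

PV(dividends) I = 3.92·e^(−0.0368·1/12) + 16.33·e^(−0.0368·3/12) + 5.42·e^(−0.0368·10/12) + 7.23·e^(−0.0368·11/12)
I = 3.9080 + 16.1805 + 5.2563 + 6.9902 = 32.3350
F = (S − I)·e^(rT) = (589.65 − 32.3350) · e^(0.0368·14/12)
= 557.3150 · e^0.042933 = 557.3150 × 1.043868 = $581.76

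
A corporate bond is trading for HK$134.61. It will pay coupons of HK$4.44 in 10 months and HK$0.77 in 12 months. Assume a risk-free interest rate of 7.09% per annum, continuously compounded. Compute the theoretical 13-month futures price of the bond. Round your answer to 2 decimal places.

PV(coupons) I = 4.44·e^(−0.0709·10/12) + 0.77·e^(−0.0709·12/12)
I = 4.1853 + 0.7173 = 4.9026
F = (S − I)·e^(rT) = (134.61 − 4.9026) · e^(0.0709·13/12)
= 129.7074 · e^0.076808 = 129.7074 × 1.079835 = HK$140.06

HK$140.06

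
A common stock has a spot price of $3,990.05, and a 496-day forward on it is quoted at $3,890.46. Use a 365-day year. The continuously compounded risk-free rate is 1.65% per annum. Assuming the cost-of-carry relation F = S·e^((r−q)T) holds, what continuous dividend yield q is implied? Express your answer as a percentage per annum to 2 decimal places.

3.51%

From F = S·e^((r−q)T): (r − q) = ln(F/S)/T
ln(3890.46/3990.05) = ln(0.975040) = -0.025277
(r − q) = -0.025277 / (496/365) = -0.018601
q = r − ln(F/S)/T = 0.0165 + 0.018601 = 0.035101
q = 3.51%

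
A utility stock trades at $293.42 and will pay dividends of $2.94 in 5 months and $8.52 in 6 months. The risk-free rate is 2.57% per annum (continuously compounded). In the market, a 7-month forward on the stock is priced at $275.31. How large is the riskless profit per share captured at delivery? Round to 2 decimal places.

$11.05 per share

PV(dividends) I = 2.94·e^(−0.0257·5/12) + 8.52·e^(−0.0257·6/12) = 11.3199
Fair forward F* = (S − I)·e^(rT) = (293.42 − 11.3199)·e^0.014992 = 282.1001 × 1.015105 = 286.3612
Market $275.31 < fair 286.3612: forward underpriced → reverse cash-and-carry (short the stock, invest proceeds at r, pay the dividends, go long the forward).
Profit at T = |F_mkt − F*| = |275.31 − 286.3612| = $11.05 per share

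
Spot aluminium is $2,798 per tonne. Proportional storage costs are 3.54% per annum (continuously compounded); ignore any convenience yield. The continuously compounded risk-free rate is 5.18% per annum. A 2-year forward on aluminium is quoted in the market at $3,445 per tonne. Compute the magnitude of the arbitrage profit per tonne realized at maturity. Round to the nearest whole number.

Fair forward: F* = S·e^(carry·T), with carry = (r + u) = 0.0518 + 0.0354 = 0.0872
F* = 2798 · e^(0.0872 × 2) = 2798 · e^0.174400 = 2798 × 1.190532 = $3331.1085
Market $3445 > fair $3331.1085: forward overpriced → cash-and-carry (buy spot, short the forward).
At maturity, profit = |F_mkt − F*| = |3445 − 3331.1085| = $114 per tonne

$114 per tonne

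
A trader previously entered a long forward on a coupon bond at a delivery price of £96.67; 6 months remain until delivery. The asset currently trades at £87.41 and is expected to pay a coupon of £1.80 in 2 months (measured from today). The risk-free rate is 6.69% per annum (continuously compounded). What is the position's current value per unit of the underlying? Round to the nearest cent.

PV(remaining coupons) I = 1.80·e^(−0.0669·2/12) = 1.7800
Current forward F = (S − I)·e^(rT) = (87.41 − 1.7800)·e^(0.0669·6/12) = 85.6300 × 1.034016 = 88.5428
Value (long) = (F − K)·e^(−rT) = (88.5428 − 96.67) × 0.967103 = -7.8598
Value = -£7.86

-£7.86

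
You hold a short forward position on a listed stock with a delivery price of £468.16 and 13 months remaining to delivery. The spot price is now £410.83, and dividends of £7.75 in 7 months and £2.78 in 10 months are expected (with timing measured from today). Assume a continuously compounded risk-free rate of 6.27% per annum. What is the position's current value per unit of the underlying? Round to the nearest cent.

PV(remaining dividends) I = 7.75·e^(−0.0627·7/12) + 2.78·e^(−0.0627·10/12) = 10.1101
Current forward F = (S − I)·e^(rT) = (410.83 − 10.1101)·e^(0.0627·13/12) = 400.7199 × 1.070285 = 428.8845
Value (long) = (F − K)·e^(−rT) = (428.8845 − 468.16) × 0.934331 = -36.6963
Short position value = −(long value) = £36.70

£36.70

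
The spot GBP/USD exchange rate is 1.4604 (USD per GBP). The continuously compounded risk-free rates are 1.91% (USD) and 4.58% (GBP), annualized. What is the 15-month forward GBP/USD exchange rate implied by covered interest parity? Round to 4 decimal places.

F = S·e^((r_USD − r_GBP)T) = 1.4604 · e^((0.0191 − 0.0458) × 15/12)
= 1.4604 · e^-0.033375 = 1.4604 × 0.967176
F = 1.4125 USD per GBP

1.4125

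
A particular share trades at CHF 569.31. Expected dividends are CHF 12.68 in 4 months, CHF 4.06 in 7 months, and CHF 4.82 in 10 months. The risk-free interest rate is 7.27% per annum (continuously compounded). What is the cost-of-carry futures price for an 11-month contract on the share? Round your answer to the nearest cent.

CHF 586.30

PV(dividends) I = 12.68·e^(−0.0727·4/12) + 4.06·e^(−0.0727·7/12) + 4.82·e^(−0.0727·10/12)
I = 12.3764 + 3.8914 + 4.5367 = 20.8045
F = (S − I)·e^(rT) = (569.31 − 20.8045) · e^(0.0727·11/12)
= 548.5055 · e^0.066642 = 548.5055 × 1.068913 = CHF 586.30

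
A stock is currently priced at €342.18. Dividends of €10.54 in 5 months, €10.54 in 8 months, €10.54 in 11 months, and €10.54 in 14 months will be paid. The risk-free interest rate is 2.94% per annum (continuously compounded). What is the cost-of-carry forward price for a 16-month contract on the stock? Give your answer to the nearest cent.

PV(dividends) I = 10.54·e^(−0.0294·5/12) + 10.54·e^(−0.0294·8/12) + 10.54·e^(−0.0294·11/12) + 10.54·e^(−0.0294·14/12)
I = 10.4117 + 10.3354 + 10.2597 + 10.1846 = 41.1914
F = (S − I)·e^(rT) = (342.18 − 41.1914) · e^(0.0294·16/12)
= 300.9886 · e^0.039200 = 300.9886 × 1.039978 = €313.02

€313.02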